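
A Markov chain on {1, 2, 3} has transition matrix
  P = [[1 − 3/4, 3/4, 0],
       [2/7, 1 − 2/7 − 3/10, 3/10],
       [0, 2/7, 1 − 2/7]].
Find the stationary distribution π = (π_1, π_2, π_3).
π = (160/1021, 420/1021, 441/1021)

This is a birth-death chain on three states, which satisfies detailed balance: π_1 · P_{12} = π_2 · P_{21} and π_2 · P_{23} = π_3 · P_{32}.
From π_1 · 3/4 = π_2 · 2/7: π_2/π_1 = (3/4)/(2/7) = 21/8.
From π_2 · 3/10 = π_3 · 2/7: π_3/π_2 = (3/10)/(2/7) = 21/20.
Take π_1 proportional to 1; then unnormalized π = (1, 21/8, 441/160). Normalize by dividing by the sum 1021/160:
  π = (160/1021, 420/1021, 441/1021).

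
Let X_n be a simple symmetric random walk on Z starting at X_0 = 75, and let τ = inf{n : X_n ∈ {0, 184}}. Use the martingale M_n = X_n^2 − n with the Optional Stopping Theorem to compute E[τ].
E[τ] = 8175

M_n = X_n^2 − n is a martingale (since E[X_{n+1}^2 | F_n] = X_n^2 + 1). By OST (τ has finite mean in a bounded region), E[M_τ] = E[M_0] = X_0^2 − 0 = 75^2 = 5625. Also E[M_τ] = E[X_τ^2] − E[τ]. The walk exits at 0 or 184, with P(hit 184 first) = 75/184, so E[X_τ^2] = 184^2 · 75/184 + 0 = 13800. Thus E[τ] = E[X_τ^2] − E[M_τ] = 13800 − 5625 = 8175 = 75(184 − 75) = 8175.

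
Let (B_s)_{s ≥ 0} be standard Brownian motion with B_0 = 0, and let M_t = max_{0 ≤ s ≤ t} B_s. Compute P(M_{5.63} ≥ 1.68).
P(M_{5.63} ≥ 1.68) = 2·P(B_{5.63} ≥ 1.68) = 2(1 − Φ(1.68/√5.63)) ≈ 0.4789

By the reflection principle for Brownian motion, P(M_t ≥ a) = 2 · P(B_t ≥ a) for a ≥ 0. Since B_t ~ N(0, t), P(B_t ≥ 1.68) = 1 − Φ(1.68/√t) = 1 − Φ(1.68/√5.63) = 1 − Φ(0.7080). So
  P(M_{5.63} ≥ 1.68) = 2(1 − Φ(0.7080)) ≈ 0.4789.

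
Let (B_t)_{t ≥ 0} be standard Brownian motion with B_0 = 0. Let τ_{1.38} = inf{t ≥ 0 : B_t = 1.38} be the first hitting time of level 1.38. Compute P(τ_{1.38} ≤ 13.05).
P(τ_{1.38} ≤ 13.05) = 2(1 − Φ(1.38/√13.05)) = 2(1 − Φ(0.3820)) ≈ 0.7025

By the reflection principle for standard BM, P(τ_b ≤ t) = 2 · P(B_t ≥ b). Since B_t ~ N(0, t), P(B_t ≥ 1.38) = 1 − Φ(1.38/√t) = 1 − Φ(1.38/√13.05) = 1 − Φ(0.3820) ≈ 0.35123. Doubling: P(τ_{1.38} ≤ 13.05) ≈ 2 · 0.35123 = 0.70246 ≈ 0.7025.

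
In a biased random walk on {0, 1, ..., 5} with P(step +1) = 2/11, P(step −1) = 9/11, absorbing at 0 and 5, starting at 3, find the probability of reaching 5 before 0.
P(hit 5 before 0) = (1 − (9/2)^3) / (1 − (9/2)^5) = 412/8431

Let u_k denote P(reach 5 before 0 | start at k). Boundary: u_0 = 0, u_5 = 1. Recurrence: u_k = 2/11·u_{k+1} + 9/11·u_{k-1} for 1 ≤ k ≤ 4. Try u_k = A + B·r^k with r = q/p = (9/11)/(2/11) = 9/2. Substitution satisfies the recurrence; boundary conditions give:
  u_k = (1 − r^k) / (1 − r^N) = (1 − (9/2)^3) / (1 − (9/2)^5) = 412/8431.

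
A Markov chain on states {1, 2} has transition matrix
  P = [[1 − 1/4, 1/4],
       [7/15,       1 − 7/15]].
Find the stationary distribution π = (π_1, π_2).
π_1 = 28/43, π_2 = 15/43

Solve πP = π with π_1 + π_2 = 1. From πP = π: π_1 · (1 − 1/4) + π_2 · 7/15 = π_1 ⇒ π_2 · 7/15 = π_1 · 1/4 ⇒ π_2/π_1 = (1/4)/(7/15) = 15/28. Together with π_1 + π_2 = 1:
  π_1 = (7/15)/(1/4 + 7/15) = (7/15)/(43/60) = 28/43,
  π_2 = (1/4)/(1/4 + 7/15) = (1/4)/(43/60) = 15/43.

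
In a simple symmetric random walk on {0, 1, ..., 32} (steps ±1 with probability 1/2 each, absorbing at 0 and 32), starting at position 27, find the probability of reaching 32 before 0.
P(hit 32 before 0) = 27/32

Let u_k = P(hit 32 before 0 | start at k). Then u_0 = 0, u_32 = 1, and u_k = u_{k-1}/2 + u_{k+1}/2 for 1 ≤ k ≤ 31. This harmonic recurrence is solved by u_k = k/32, giving u_27 = 27/32.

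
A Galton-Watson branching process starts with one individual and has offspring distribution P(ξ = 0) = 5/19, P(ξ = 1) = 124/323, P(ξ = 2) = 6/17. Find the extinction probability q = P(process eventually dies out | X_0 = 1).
q = 85/114

The pgf is f(s) = 5/19 + 124/323·s + 6/17·s². The extinction probability q is the smallest fixed point of f in [0, 1]. Setting s = f(s):
  6/17·s² + (124/323 − 1)·s + 5/19 = 0
  6/17·s² − (5/19 + 6/17)·s + 5/19 = 0
which factors as (s − 1)·(6/17·s − 5/19) = 0, giving roots s = 1 and s = (5/19)/(6/17) = 85/114.
Mean offspring μ = 124/323 + 2·6/17 = 352/323 > 1 (supercritical), so q < 1. The extinction probability is the smaller root: q = (5/19)/(6/17) = 85/114.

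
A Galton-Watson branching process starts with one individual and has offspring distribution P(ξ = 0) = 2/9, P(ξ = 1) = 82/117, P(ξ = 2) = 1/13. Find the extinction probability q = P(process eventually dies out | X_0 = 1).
q = 1

Mean offspring μ = 0·2/9 + 1·82/117 + 2·1/13 = 100/117 ≤ 1. For μ ≤ 1 with offspring not concentrated at 1, the Galton-Watson process goes extinct almost surely, so q = 1.
(Algebraic check: The pgf is f(s) = 2/9 + 82/117·s + 1/13·s². The extinction probability q is the smallest fixed point of f in [0, 1]. Setting s = f(s):
  1/13·s² + (82/117 − 1)·s + 2/9 = 0
  1/13·s² − (2/9 + 1/13)·s + 2/9 = 0
which factors as (s − 1)·(1/13·s − 2/9) = 0, giving roots s = 1 and s = (2/9)/(1/13) = 26/9. Since 26/9 ≥ 1, the smallest root in [0, 1] is s = 1.)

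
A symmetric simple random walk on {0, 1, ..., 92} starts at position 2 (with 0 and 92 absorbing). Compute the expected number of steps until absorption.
E[τ | X_0 = 2] = 180

Let v_k = E[τ | X_0 = k]. Boundary: v_0 = v_92 = 0. Recurrence: v_k = 1 + (v_{k-1} + v_{k+1})/2 for 1 ≤ k ≤ 91. The particular solution to v_k − (v_{k-1} + v_{k+1})/2 = 1 is v_k = −k^2. Adding homogeneous solution A + B k and matching boundaries gives v_k = k (92 − k). Substituting k = 2: v_2 = 2 · 90 = 180.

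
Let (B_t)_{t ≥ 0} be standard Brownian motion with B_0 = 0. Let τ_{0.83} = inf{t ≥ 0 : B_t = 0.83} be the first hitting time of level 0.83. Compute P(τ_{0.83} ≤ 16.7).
P(τ_{0.83} ≤ 16.7) = 2(1 − Φ(0.83/√16.7)) = 2(1 − Φ(0.2031)) ≈ 0.8391

By the reflection principle for standard BM, P(τ_b ≤ t) = 2 · P(B_t ≥ b). Since B_t ~ N(0, t), P(B_t ≥ 0.83) = 1 − Φ(0.83/√t) = 1 − Φ(0.83/√16.7) = 1 − Φ(0.2031) ≈ 0.41953. Doubling: P(τ_{0.83} ≤ 16.7) ≈ 2 · 0.41953 = 0.83906 ≈ 0.8391.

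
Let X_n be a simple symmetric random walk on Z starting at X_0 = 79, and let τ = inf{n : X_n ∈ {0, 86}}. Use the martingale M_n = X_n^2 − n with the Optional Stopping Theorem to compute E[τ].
E[τ] = 553

M_n = X_n^2 − n is a martingale (since E[X_{n+1}^2 | F_n] = X_n^2 + 1). By OST (τ has finite mean in a bounded region), E[M_τ] = E[M_0] = X_0^2 − 0 = 79^2 = 6241. Also E[M_τ] = E[X_τ^2] − E[τ]. The walk exits at 0 or 86, with P(hit 86 first) = 79/86, so E[X_τ^2] = 86^2 · 79/86 + 0 = 6794. Thus E[τ] = E[X_τ^2] − E[M_τ] = 6794 − 6241 = 553 = 79(86 − 79) = 553.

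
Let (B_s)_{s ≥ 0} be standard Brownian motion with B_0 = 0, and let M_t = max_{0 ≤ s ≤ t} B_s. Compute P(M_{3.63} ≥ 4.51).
P(M_{3.63} ≥ 4.51) = 2·P(B_{3.63} ≥ 4.51) = 2(1 − Φ(4.51/√3.63)) ≈ 0.0179

By the reflection principle for Brownian motion, P(M_t ≥ a) = 2 · P(B_t ≥ a) for a ≥ 0. Since B_t ~ N(0, t), P(B_t ≥ 4.51) = 1 − Φ(4.51/√t) = 1 − Φ(4.51/√3.63) = 1 − Φ(2.3671). So
  P(M_{3.63} ≥ 4.51) = 2(1 − Φ(2.3671)) ≈ 0.0179.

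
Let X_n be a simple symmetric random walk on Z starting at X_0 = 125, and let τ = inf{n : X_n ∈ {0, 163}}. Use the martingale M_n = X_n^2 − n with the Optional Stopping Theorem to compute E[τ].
E[τ] = 4750

M_n = X_n^2 − n is a martingale (since E[X_{n+1}^2 | F_n] = X_n^2 + 1). By OST (τ has finite mean in a bounded region), E[M_τ] = E[M_0] = X_0^2 − 0 = 125^2 = 15625. Also E[M_τ] = E[X_τ^2] − E[τ]. The walk exits at 0 or 163, with P(hit 163 first) = 125/163, so E[X_τ^2] = 163^2 · 125/163 + 0 = 20375. Thus E[τ] = E[X_τ^2] − E[M_τ] = 20375 − 15625 = 4750 = 125(163 − 125) = 4750.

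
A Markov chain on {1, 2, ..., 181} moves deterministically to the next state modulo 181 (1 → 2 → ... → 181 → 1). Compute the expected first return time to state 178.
E[T_178 | X_0 = 178] = 181

The chain cycles deterministically, so starting at state 178 it returns in exactly 181 steps. Equivalently, the stationary distribution is uniform π_j = 1/181 for every state j, so by Kac's formula E[T_178] = 1/π_178 = 181.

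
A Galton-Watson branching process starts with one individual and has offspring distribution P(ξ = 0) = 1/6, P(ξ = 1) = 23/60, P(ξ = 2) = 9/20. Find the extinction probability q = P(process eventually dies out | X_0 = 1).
q = 10/27

The pgf is f(s) = 1/6 + 23/60·s + 9/20·s². The extinction probability q is the smallest fixed point of f in [0, 1]. Setting s = f(s):
  9/20·s² + (23/60 − 1)·s + 1/6 = 0
  9/20·s² − (1/6 + 9/20)·s + 1/6 = 0
which factors as (s − 1)·(9/20·s − 1/6) = 0, giving roots s = 1 and s = (1/6)/(9/20) = 10/27.
Mean offspring μ = 23/60 + 2·9/20 = 77/60 > 1 (supercritical), so q < 1. The extinction probability is the smaller root: q = (1/6)/(9/20) = 10/27.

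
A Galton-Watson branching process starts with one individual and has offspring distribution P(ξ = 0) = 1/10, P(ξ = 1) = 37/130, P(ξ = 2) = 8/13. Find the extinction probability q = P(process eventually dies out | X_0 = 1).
q = 13/80

The pgf is f(s) = 1/10 + 37/130·s + 8/13·s². The extinction probability q is the smallest fixed point of f in [0, 1]. Setting s = f(s):
  8/13·s² + (37/130 − 1)·s + 1/10 = 0
  8/13·s² − (1/10 + 8/13)·s + 1/10 = 0
which factors as (s − 1)·(8/13·s − 1/10) = 0, giving roots s = 1 and s = (1/10)/(8/13) = 13/80.
Mean offspring μ = 37/130 + 2·8/13 = 197/130 > 1 (supercritical), so q < 1. The extinction probability is the smaller root: q = (1/10)/(8/13) = 13/80.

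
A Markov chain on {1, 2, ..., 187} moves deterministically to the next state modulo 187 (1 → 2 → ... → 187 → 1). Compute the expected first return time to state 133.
E[T_133 | X_0 = 133] = 187

The chain cycles deterministically, so starting at state 133 it returns in exactly 187 steps. Equivalently, the stationary distribution is uniform π_j = 1/187 for every state j, so by Kac's formula E[T_133] = 1/π_133 = 187.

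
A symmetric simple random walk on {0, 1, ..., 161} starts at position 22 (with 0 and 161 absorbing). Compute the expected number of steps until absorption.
E[τ | X_0 = 22] = 3058

Let v_k = E[τ | X_0 = k]. Boundary: v_0 = v_161 = 0. Recurrence: v_k = 1 + (v_{k-1} + v_{k+1})/2 for 1 ≤ k ≤ 160. The particular solution to v_k − (v_{k-1} + v_{k+1})/2 = 1 is v_k = −k^2. Adding homogeneous solution A + B k and matching boundaries gives v_k = k (161 − k). Substituting k = 22: v_22 = 22 · 139 = 3058.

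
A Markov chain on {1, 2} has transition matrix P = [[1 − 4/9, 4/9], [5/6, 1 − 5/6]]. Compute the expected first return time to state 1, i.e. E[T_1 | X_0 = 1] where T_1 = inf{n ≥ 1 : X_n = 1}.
E[T_1 | X_0 = 1] = 1/π_1 = 23/15

For an irreducible recurrent Markov chain with stationary distribution π, E[T_i | X_0 = i] = 1/π_i (Kac's formula). Here π_1 = (5/6)/(4/9 + 5/6) = (5/6)/(23/18) = 15/23, so E[T_1 | X_0 = 1] = 1/π_1 = (4/9 + 5/6)/(5/6) = (23/18)/(5/6) = 23/15.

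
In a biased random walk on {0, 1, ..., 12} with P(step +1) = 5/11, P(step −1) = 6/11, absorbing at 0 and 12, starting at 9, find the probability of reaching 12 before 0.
P(hit 12 before 0) = (1 − (6/5)^9) / (1 − (6/5)^12) = 11160125/21237821

Let u_k denote P(reach 12 before 0 | start at k). Boundary: u_0 = 0, u_12 = 1. Recurrence: u_k = 5/11·u_{k+1} + 6/11·u_{k-1} for 1 ≤ k ≤ 11. Try u_k = A + B·r^k with r = q/p = (6/11)/(5/11) = 6/5. Substitution satisfies the recurrence; boundary conditions give:
  u_k = (1 − r^k) / (1 − r^N) = (1 − (6/5)^9) / (1 − (6/5)^12) = 11160125/21237821.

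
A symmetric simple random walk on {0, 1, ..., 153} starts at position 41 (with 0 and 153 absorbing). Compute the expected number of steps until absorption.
E[τ | X_0 = 41] = 4592

Let v_k = E[τ | X_0 = k]. Boundary: v_0 = v_153 = 0. Recurrence: v_k = 1 + (v_{k-1} + v_{k+1})/2 for 1 ≤ k ≤ 152. The particular solution to v_k − (v_{k-1} + v_{k+1})/2 = 1 is v_k = −k^2. Adding homogeneous solution A + B k and matching boundaries gives v_k = k (153 − k). Substituting k = 41: v_41 = 41 · 112 = 4592.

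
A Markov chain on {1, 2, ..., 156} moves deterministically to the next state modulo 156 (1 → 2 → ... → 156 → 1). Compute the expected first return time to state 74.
E[T_74 | X_0 = 74] = 156

The chain cycles deterministically, so starting at state 74 it returns in exactly 156 steps. Equivalently, the stationary distribution is uniform π_j = 1/156 for every state j, so by Kac's formula E[T_74] = 1/π_74 = 156.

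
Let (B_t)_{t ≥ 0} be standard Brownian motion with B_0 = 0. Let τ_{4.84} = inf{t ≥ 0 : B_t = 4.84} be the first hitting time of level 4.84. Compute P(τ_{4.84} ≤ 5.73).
P(τ_{4.84} ≤ 5.73) = 2(1 − Φ(4.84/√5.73)) = 2(1 − Φ(2.0219)) ≈ 0.0432

By the reflection principle for standard BM, P(τ_b ≤ t) = 2 · P(B_t ≥ b). Since B_t ~ N(0, t), P(B_t ≥ 4.84) = 1 − Φ(4.84/√t) = 1 − Φ(4.84/√5.73) = 1 − Φ(2.0219) ≈ 0.02159. Doubling: P(τ_{4.84} ≤ 5.73) ≈ 2 · 0.02159 = 0.04318 ≈ 0.0432.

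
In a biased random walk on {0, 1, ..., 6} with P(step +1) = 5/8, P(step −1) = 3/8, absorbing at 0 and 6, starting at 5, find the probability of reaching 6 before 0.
P(hit 6 before 0) = (1 − (3/5)^5) / (1 − (3/5)^6) = 7205/7448

Let u_k denote P(reach 6 before 0 | start at k). Boundary: u_0 = 0, u_6 = 1. Recurrence: u_k = 5/8·u_{k+1} + 3/8·u_{k-1} for 1 ≤ k ≤ 5. Try u_k = A + B·r^k with r = q/p = (3/8)/(5/8) = 3/5. Substitution satisfies the recurrence; boundary conditions give:
  u_k = (1 − r^k) / (1 − r^N) = (1 − (3/5)^5) / (1 − (3/5)^6) = 7205/7448.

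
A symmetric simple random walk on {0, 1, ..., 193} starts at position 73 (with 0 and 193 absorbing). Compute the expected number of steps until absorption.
E[τ | X_0 = 73] = 8760

Let v_k = E[τ | X_0 = k]. Boundary: v_0 = v_193 = 0. Recurrence: v_k = 1 + (v_{k-1} + v_{k+1})/2 for 1 ≤ k ≤ 192. The particular solution to v_k − (v_{k-1} + v_{k+1})/2 = 1 is v_k = −k^2. Adding homogeneous solution A + B k and matching boundaries gives v_k = k (193 − k). Substituting k = 73: v_73 = 73 · 120 = 8760.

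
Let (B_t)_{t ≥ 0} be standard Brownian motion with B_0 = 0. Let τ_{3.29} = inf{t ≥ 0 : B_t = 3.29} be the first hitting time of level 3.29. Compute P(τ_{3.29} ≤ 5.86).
P(τ_{3.29} ≤ 5.86) = 2(1 − Φ(3.29/√5.86)) = 2(1 − Φ(1.3591)) ≈ 0.1741

By the reflection principle for standard BM, P(τ_b ≤ t) = 2 · P(B_t ≥ b). Since B_t ~ N(0, t), P(B_t ≥ 3.29) = 1 − Φ(3.29/√t) = 1 − Φ(3.29/√5.86) = 1 − Φ(1.3591) ≈ 0.08706. Doubling: P(τ_{3.29} ≤ 5.86) ≈ 2 · 0.08706 = 0.17412 ≈ 0.1741.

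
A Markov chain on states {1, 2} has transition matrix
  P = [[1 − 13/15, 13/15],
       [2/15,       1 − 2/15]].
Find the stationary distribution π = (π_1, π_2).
π_1 = 2/15, π_2 = 13/15

Solve πP = π with π_1 + π_2 = 1. From πP = π: π_1 · (1 − 13/15) + π_2 · 2/15 = π_1 ⇒ π_2 · 2/15 = π_1 · 13/15 ⇒ π_2/π_1 = (13/15)/(2/15) = 13/2. Together with π_1 + π_2 = 1:
  π_1 = (2/15)/(13/15 + 2/15) = (2/15)/(1) = 2/15,
  π_2 = (13/15)/(13/15 + 2/15) = (13/15)/(1) = 13/15.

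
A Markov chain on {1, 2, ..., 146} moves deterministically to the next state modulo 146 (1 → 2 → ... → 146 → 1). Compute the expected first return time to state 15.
E[T_15 | X_0 = 15] = 146

The chain cycles deterministically, so starting at state 15 it returns in exactly 146 steps. Equivalently, the stationary distribution is uniform π_j = 1/146 for every state j, so by Kac's formula E[T_15] = 1/π_15 = 146.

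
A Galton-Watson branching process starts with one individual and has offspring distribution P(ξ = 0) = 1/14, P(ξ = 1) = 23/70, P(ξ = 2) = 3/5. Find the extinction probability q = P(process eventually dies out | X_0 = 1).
q = 5/42

The pgf is f(s) = 1/14 + 23/70·s + 3/5·s². The extinction probability q is the smallest fixed point of f in [0, 1]. Setting s = f(s):
  3/5·s² + (23/70 − 1)·s + 1/14 = 0
  3/5·s² − (1/14 + 3/5)·s + 1/14 = 0
which factors as (s − 1)·(3/5·s − 1/14) = 0, giving roots s = 1 and s = (1/14)/(3/5) = 5/42.
Mean offspring μ = 23/70 + 2·3/5 = 107/70 > 1 (supercritical), so q < 1. The extinction probability is the smaller root: q = (1/14)/(3/5) = 5/42.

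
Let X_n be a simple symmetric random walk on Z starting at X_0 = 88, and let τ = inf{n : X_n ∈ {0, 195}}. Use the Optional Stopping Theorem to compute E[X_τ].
E[X_τ] = 88

X_n is a martingale and τ is a bounded-mean stopping time (indeed τ is finite a.s. with bounded expectation since the walk is in a bounded region). By the OST, E[X_τ] = E[X_0] = 88. Equivalently: E[X_τ] = 195 · P(hit 195 first) + 0 · P(hit 0 first) = 195 · (88/195) = 88.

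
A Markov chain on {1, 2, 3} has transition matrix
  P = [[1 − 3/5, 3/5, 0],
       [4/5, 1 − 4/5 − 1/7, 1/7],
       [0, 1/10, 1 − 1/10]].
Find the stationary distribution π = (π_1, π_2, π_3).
π = (28/79, 21/79, 30/79)

This is a birth-death chain on three states, which satisfies detailed balance: π_1 · P_{12} = π_2 · P_{21} and π_2 · P_{23} = π_3 · P_{32}.
From π_1 · 3/5 = π_2 · 4/5: π_2/π_1 = (3/5)/(4/5) = 3/4.
From π_2 · 1/7 = π_3 · 1/10: π_3/π_2 = (1/7)/(1/10) = 10/7.
Take π_1 proportional to 1; then unnormalized π = (1, 3/4, 15/14). Normalize by dividing by the sum 79/28:
  π = (28/79, 21/79, 30/79).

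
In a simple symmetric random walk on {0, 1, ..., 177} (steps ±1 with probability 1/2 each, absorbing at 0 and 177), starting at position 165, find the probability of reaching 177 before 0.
P(hit 177 before 0) = 165/177 = 55/59

Let u_k = P(hit 177 before 0 | start at k). Then u_0 = 0, u_177 = 1, and u_k = u_{k-1}/2 + u_{k+1}/2 for 1 ≤ k ≤ 176. This harmonic recurrence is solved by u_k = k/177, giving u_165 = 165/177 = 55/59.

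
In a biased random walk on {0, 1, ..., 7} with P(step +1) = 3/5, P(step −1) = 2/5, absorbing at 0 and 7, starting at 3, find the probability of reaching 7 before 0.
P(hit 7 before 0) = (1 − (2/3)^3) / (1 − (2/3)^7) = 1539/2059

Let u_k denote P(reach 7 before 0 | start at k). Boundary: u_0 = 0, u_7 = 1. Recurrence: u_k = 3/5·u_{k+1} + 2/5·u_{k-1} for 1 ≤ k ≤ 6. Try u_k = A + B·r^k with r = q/p = (2/5)/(3/5) = 2/3. Substitution satisfies the recurrence; boundary conditions give:
  u_k = (1 − r^k) / (1 − r^N) = (1 − (2/3)^3) / (1 − (2/3)^7) = 1539/2059.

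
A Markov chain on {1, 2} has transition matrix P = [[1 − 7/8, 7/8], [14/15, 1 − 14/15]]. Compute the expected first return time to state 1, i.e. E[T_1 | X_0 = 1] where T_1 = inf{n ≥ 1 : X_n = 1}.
E[T_1 | X_0 = 1] = 1/π_1 = 31/16

For an irreducible recurrent Markov chain with stationary distribution π, E[T_i | X_0 = i] = 1/π_i (Kac's formula). Here π_1 = (14/15)/(7/8 + 14/15) = (14/15)/(217/120) = 16/31, so E[T_1 | X_0 = 1] = 1/π_1 = (7/8 + 14/15)/(14/15) = (217/120)/(14/15) = 31/16.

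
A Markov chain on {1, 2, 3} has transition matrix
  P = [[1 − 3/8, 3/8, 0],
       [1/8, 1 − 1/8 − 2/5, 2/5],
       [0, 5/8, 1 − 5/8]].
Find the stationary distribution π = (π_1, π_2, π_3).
π = (25/148, 75/148, 12/37)

This is a birth-death chain on three states, which satisfies detailed balance: π_1 · P_{12} = π_2 · P_{21} and π_2 · P_{23} = π_3 · P_{32}.
From π_1 · 3/8 = π_2 · 1/8: π_2/π_1 = (3/8)/(1/8) = 3.
From π_2 · 2/5 = π_3 · 5/8: π_3/π_2 = (2/5)/(5/8) = 16/25.
Take π_1 proportional to 1; then unnormalized π = (1, 3, 48/25). Normalize by dividing by the sum 148/25:
  π = (25/148, 75/148, 12/37).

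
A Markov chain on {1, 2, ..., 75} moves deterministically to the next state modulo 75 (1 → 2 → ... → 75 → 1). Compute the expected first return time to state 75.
E[T_75 | X_0 = 75] = 75

The chain cycles deterministically, so starting at state 75 it returns in exactly 75 steps. Equivalently, the stationary distribution is uniform π_j = 1/75 for every state j, so by Kac's formula E[T_75] = 1/π_75 = 75.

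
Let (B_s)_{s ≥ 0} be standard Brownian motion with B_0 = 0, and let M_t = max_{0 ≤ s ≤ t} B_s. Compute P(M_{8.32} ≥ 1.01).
P(M_{8.32} ≥ 1.01) = 2·P(B_{8.32} ≥ 1.01) = 2(1 − Φ(1.01/√8.32)) ≈ 0.7262

By the reflection principle for Brownian motion, P(M_t ≥ a) = 2 · P(B_t ≥ a) for a ≥ 0. Since B_t ~ N(0, t), P(B_t ≥ 1.01) = 1 − Φ(1.01/√t) = 1 − Φ(1.01/√8.32) = 1 − Φ(0.3502). So
  P(M_{8.32} ≥ 1.01) = 2(1 − Φ(0.3502)) ≈ 0.7262.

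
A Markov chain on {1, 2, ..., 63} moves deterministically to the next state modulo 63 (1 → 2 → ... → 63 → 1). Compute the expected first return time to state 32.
E[T_32 | X_0 = 32] = 63

The chain cycles deterministically, so starting at state 32 it returns in exactly 63 steps. Equivalently, the stationary distribution is uniform π_j = 1/63 for every state j, so by Kac's formula E[T_32] = 1/π_32 = 63.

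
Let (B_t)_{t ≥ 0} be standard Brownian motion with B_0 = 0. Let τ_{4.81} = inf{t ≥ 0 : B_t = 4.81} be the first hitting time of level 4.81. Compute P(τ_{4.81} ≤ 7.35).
P(τ_{4.81} ≤ 7.35) = 2(1 − Φ(4.81/√7.35)) = 2(1 − Φ(1.7742)) ≈ 0.0760

By the reflection principle for standard BM, P(τ_b ≤ t) = 2 · P(B_t ≥ b). Since B_t ~ N(0, t), P(B_t ≥ 4.81) = 1 − Φ(4.81/√t) = 1 − Φ(4.81/√7.35) = 1 − Φ(1.7742) ≈ 0.03802. Doubling: P(τ_{4.81} ≤ 7.35) ≈ 2 · 0.03802 = 0.07604 ≈ 0.0760.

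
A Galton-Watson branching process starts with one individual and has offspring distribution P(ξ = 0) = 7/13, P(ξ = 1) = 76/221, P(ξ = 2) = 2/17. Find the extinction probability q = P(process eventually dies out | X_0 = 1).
q = 1

Mean offspring μ = 0·7/13 + 1·76/221 + 2·2/17 = 128/221 ≤ 1. For μ ≤ 1 with offspring not concentrated at 1, the Galton-Watson process goes extinct almost surely, so q = 1.
(Algebraic check: The pgf is f(s) = 7/13 + 76/221·s + 2/17·s². The extinction probability q is the smallest fixed point of f in [0, 1]. Setting s = f(s):
  2/17·s² + (76/221 − 1)·s + 7/13 = 0
  2/17·s² − (7/13 + 2/17)·s + 7/13 = 0
which factors as (s − 1)·(2/17·s − 7/13) = 0, giving roots s = 1 and s = (7/13)/(2/17) = 119/26. Since 119/26 ≥ 1, the smallest root in [0, 1] is s = 1.)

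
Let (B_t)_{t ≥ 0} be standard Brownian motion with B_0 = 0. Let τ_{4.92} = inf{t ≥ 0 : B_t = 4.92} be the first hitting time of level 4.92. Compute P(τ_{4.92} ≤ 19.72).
P(τ_{4.92} ≤ 19.72) = 2(1 − Φ(4.92/√19.72)) = 2(1 − Φ(1.1079)) ≈ 0.2679

By the reflection principle for standard BM, P(τ_b ≤ t) = 2 · P(B_t ≥ b). Since B_t ~ N(0, t), P(B_t ≥ 4.92) = 1 − Φ(4.92/√t) = 1 − Φ(4.92/√19.72) = 1 − Φ(1.1079) ≈ 0.13395. Doubling: P(τ_{4.92} ≤ 19.72) ≈ 2 · 0.13395 = 0.26790 ≈ 0.2679.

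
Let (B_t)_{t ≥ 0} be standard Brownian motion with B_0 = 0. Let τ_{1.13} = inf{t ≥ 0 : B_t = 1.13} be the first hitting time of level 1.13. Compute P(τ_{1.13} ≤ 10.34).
P(τ_{1.13} ≤ 10.34) = 2(1 − Φ(1.13/√10.34)) = 2(1 − Φ(0.3514)) ≈ 0.7253

By the reflection principle for standard BM, P(τ_b ≤ t) = 2 · P(B_t ≥ b). Since B_t ~ N(0, t), P(B_t ≥ 1.13) = 1 − Φ(1.13/√t) = 1 − Φ(1.13/√10.34) = 1 − Φ(0.3514) ≈ 0.36264. Doubling: P(τ_{1.13} ≤ 10.34) ≈ 2 · 0.36264 = 0.72528 ≈ 0.7253.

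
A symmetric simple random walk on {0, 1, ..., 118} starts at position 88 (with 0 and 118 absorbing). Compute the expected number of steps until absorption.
E[τ | X_0 = 88] = 2640

Let v_k = E[τ | X_0 = k]. Boundary: v_0 = v_118 = 0. Recurrence: v_k = 1 + (v_{k-1} + v_{k+1})/2 for 1 ≤ k ≤ 117. The particular solution to v_k − (v_{k-1} + v_{k+1})/2 = 1 is v_k = −k^2. Adding homogeneous solution A + B k and matching boundaries gives v_k = k (118 − k). Substituting k = 88: v_88 = 88 · 30 = 2640.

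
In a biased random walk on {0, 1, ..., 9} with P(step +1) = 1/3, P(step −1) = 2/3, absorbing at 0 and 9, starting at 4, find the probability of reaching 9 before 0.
P(hit 9 before 0) = (1 − (2)^4) / (1 − (2)^9) = 15/511

Let u_k denote P(reach 9 before 0 | start at k). Boundary: u_0 = 0, u_9 = 1. Recurrence: u_k = 1/3·u_{k+1} + 2/3·u_{k-1} for 1 ≤ k ≤ 8. Try u_k = A + B·r^k with r = q/p = (2/3)/(1/3) = 2. Substitution satisfies the recurrence; boundary conditions give:
  u_k = (1 − r^k) / (1 − r^N) = (1 − (2)^4) / (1 − (2)^9) = 15/511.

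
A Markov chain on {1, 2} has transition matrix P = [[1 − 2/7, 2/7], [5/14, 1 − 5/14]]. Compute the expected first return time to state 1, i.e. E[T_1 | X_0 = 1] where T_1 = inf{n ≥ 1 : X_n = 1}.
E[T_1 | X_0 = 1] = 1/π_1 = 9/5

For an irreducible recurrent Markov chain with stationary distribution π, E[T_i | X_0 = i] = 1/π_i (Kac's formula). Here π_1 = (5/14)/(2/7 + 5/14) = (5/14)/(9/14) = 5/9, so E[T_1 | X_0 = 1] = 1/π_1 = (2/7 + 5/14)/(5/14) = (9/14)/(5/14) = 9/5.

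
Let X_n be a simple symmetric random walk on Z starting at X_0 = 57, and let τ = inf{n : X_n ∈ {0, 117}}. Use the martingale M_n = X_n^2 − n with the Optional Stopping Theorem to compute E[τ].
E[τ] = 3420

M_n = X_n^2 − n is a martingale (since E[X_{n+1}^2 | F_n] = X_n^2 + 1). By OST (τ has finite mean in a bounded region), E[M_τ] = E[M_0] = X_0^2 − 0 = 57^2 = 3249. Also E[M_τ] = E[X_τ^2] − E[τ]. The walk exits at 0 or 117, with P(hit 117 first) = 57/117, so E[X_τ^2] = 117^2 · 57/117 + 0 = 6669. Thus E[τ] = E[X_τ^2] − E[M_τ] = 6669 − 3249 = 3420 = 57(117 − 57) = 3420.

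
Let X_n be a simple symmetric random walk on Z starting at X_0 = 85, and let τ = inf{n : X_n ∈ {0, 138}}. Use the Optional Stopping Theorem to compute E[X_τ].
E[X_τ] = 85

X_n is a martingale and τ is a bounded-mean stopping time (indeed τ is finite a.s. with bounded expectation since the walk is in a bounded region). By the OST, E[X_τ] = E[X_0] = 85. Equivalently: E[X_τ] = 138 · P(hit 138 first) + 0 · P(hit 0 first) = 138 · (85/138) = 85.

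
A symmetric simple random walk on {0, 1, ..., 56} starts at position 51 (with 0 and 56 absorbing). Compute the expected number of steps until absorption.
E[τ | X_0 = 51] = 255

Let v_k = E[τ | X_0 = k]. Boundary: v_0 = v_56 = 0. Recurrence: v_k = 1 + (v_{k-1} + v_{k+1})/2 for 1 ≤ k ≤ 55. The particular solution to v_k − (v_{k-1} + v_{k+1})/2 = 1 is v_k = −k^2. Adding homogeneous solution A + B k and matching boundaries gives v_k = k (56 − k). Substituting k = 51: v_51 = 51 · 5 = 255.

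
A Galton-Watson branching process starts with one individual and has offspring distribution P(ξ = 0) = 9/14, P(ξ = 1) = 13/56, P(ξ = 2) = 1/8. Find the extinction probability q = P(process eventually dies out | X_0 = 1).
q = 1

Mean offspring μ = 0·9/14 + 1·13/56 + 2·1/8 = 27/56 ≤ 1. For μ ≤ 1 with offspring not concentrated at 1, the Galton-Watson process goes extinct almost surely, so q = 1.
(Algebraic check: The pgf is f(s) = 9/14 + 13/56·s + 1/8·s². The extinction probability q is the smallest fixed point of f in [0, 1]. Setting s = f(s):
  1/8·s² + (13/56 − 1)·s + 9/14 = 0
  1/8·s² − (9/14 + 1/8)·s + 9/14 = 0
which factors as (s − 1)·(1/8·s − 9/14) = 0, giving roots s = 1 and s = (9/14)/(1/8) = 36/7. Since 36/7 ≥ 1, the smallest root in [0, 1] is s = 1.)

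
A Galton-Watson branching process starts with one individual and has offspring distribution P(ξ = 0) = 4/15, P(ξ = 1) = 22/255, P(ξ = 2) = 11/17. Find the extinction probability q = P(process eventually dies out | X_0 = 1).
q = 68/165

The pgf is f(s) = 4/15 + 22/255·s + 11/17·s². The extinction probability q is the smallest fixed point of f in [0, 1]. Setting s = f(s):
  11/17·s² + (22/255 − 1)·s + 4/15 = 0
  11/17·s² − (4/15 + 11/17)·s + 4/15 = 0
which factors as (s − 1)·(11/17·s − 4/15) = 0, giving roots s = 1 and s = (4/15)/(11/17) = 68/165.
Mean offspring μ = 22/255 + 2·11/17 = 352/255 > 1 (supercritical), so q < 1. The extinction probability is the smaller root: q = (4/15)/(11/17) = 68/165.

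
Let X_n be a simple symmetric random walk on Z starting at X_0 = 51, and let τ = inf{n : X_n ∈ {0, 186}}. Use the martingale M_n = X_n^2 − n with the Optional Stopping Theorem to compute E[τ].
E[τ] = 6885

M_n = X_n^2 − n is a martingale (since E[X_{n+1}^2 | F_n] = X_n^2 + 1). By OST (τ has finite mean in a bounded region), E[M_τ] = E[M_0] = X_0^2 − 0 = 51^2 = 2601. Also E[M_τ] = E[X_τ^2] − E[τ]. The walk exits at 0 or 186, with P(hit 186 first) = 51/186, so E[X_τ^2] = 186^2 · 51/186 + 0 = 9486. Thus E[τ] = E[X_τ^2] − E[M_τ] = 9486 − 2601 = 6885 = 51(186 − 51) = 6885.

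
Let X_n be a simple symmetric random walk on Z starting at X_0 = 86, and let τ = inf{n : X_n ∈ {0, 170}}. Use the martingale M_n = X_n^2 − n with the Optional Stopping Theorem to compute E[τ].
E[τ] = 7224

M_n = X_n^2 − n is a martingale (since E[X_{n+1}^2 | F_n] = X_n^2 + 1). By OST (τ has finite mean in a bounded region), E[M_τ] = E[M_0] = X_0^2 − 0 = 86^2 = 7396. Also E[M_τ] = E[X_τ^2] − E[τ]. The walk exits at 0 or 170, with P(hit 170 first) = 86/170, so E[X_τ^2] = 170^2 · 86/170 + 0 = 14620. Thus E[τ] = E[X_τ^2] − E[M_τ] = 14620 − 7396 = 7224 = 86(170 − 86) = 7224.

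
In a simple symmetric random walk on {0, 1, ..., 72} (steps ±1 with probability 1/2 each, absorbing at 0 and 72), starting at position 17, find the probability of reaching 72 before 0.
P(hit 72 before 0) = 17/72

Let u_k = P(hit 72 before 0 | start at k). Then u_0 = 0, u_72 = 1, and u_k = u_{k-1}/2 + u_{k+1}/2 for 1 ≤ k ≤ 71. This harmonic recurrence is solved by u_k = k/72, giving u_17 = 17/72.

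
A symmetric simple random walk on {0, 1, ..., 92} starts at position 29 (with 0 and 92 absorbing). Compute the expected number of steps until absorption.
E[τ | X_0 = 29] = 1827

Let v_k = E[τ | X_0 = k]. Boundary: v_0 = v_92 = 0. Recurrence: v_k = 1 + (v_{k-1} + v_{k+1})/2 for 1 ≤ k ≤ 91. The particular solution to v_k − (v_{k-1} + v_{k+1})/2 = 1 is v_k = −k^2. Adding homogeneous solution A + B k and matching boundaries gives v_k = k (92 − k). Substituting k = 29: v_29 = 29 · 63 = 1827.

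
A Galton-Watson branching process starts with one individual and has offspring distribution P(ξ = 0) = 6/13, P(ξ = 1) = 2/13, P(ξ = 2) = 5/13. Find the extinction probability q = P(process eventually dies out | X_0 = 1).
q = 1

Mean offspring μ = 0·6/13 + 1·2/13 + 2·5/13 = 12/13 ≤ 1. For μ ≤ 1 with offspring not concentrated at 1, the Galton-Watson process goes extinct almost surely, so q = 1.
(Algebraic check: The pgf is f(s) = 6/13 + 2/13·s + 5/13·s². The extinction probability q is the smallest fixed point of f in [0, 1]. Setting s = f(s):
  5/13·s² + (2/13 − 1)·s + 6/13 = 0
  5/13·s² − (6/13 + 5/13)·s + 6/13 = 0
which factors as (s − 1)·(5/13·s − 6/13) = 0, giving roots s = 1 and s = (6/13)/(5/13) = 6/5. Since 6/5 ≥ 1, the smallest root in [0, 1] is s = 1.)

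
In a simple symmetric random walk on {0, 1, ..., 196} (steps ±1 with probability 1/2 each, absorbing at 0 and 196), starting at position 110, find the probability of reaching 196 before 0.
P(hit 196 before 0) = 110/196 = 55/98

Let u_k = P(hit 196 before 0 | start at k). Then u_0 = 0, u_196 = 1, and u_k = u_{k-1}/2 + u_{k+1}/2 for 1 ≤ k ≤ 195. This harmonic recurrence is solved by u_k = k/196, giving u_110 = 110/196 = 55/98.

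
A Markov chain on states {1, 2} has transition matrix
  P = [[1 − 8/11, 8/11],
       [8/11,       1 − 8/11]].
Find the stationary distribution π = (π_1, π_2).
π_1 = 1/2, π_2 = 1/2

Solve πP = π with π_1 + π_2 = 1. From πP = π: π_1 · (1 − 8/11) + π_2 · 8/11 = π_1 ⇒ π_2 · 8/11 = π_1 · 8/11 ⇒ π_2/π_1 = (8/11)/(8/11) = 1. Together with π_1 + π_2 = 1:
  π_1 = (8/11)/(8/11 + 8/11) = (8/11)/(16/11) = 1/2,
  π_2 = (8/11)/(8/11 + 8/11) = (8/11)/(16/11) = 1/2.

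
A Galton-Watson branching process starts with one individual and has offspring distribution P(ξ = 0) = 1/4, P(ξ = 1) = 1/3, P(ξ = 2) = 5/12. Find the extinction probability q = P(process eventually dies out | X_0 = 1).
q = 3/5

The pgf is f(s) = 1/4 + 1/3·s + 5/12·s². The extinction probability q is the smallest fixed point of f in [0, 1]. Setting s = f(s):
  5/12·s² + (1/3 − 1)·s + 1/4 = 0
  5/12·s² − (1/4 + 5/12)·s + 1/4 = 0
which factors as (s − 1)·(5/12·s − 1/4) = 0, giving roots s = 1 and s = (1/4)/(5/12) = 3/5.
Mean offspring μ = 1/3 + 2·5/12 = 7/6 > 1 (supercritical), so q < 1. The extinction probability is the smaller root: q = (1/4)/(5/12) = 3/5.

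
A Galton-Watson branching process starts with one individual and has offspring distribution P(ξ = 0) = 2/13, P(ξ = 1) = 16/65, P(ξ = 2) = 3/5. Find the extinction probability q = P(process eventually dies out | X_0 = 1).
q = 10/39

The pgf is f(s) = 2/13 + 16/65·s + 3/5·s². The extinction probability q is the smallest fixed point of f in [0, 1]. Setting s = f(s):
  3/5·s² + (16/65 − 1)·s + 2/13 = 0
  3/5·s² − (2/13 + 3/5)·s + 2/13 = 0
which factors as (s − 1)·(3/5·s − 2/13) = 0, giving roots s = 1 and s = (2/13)/(3/5) = 10/39.
Mean offspring μ = 16/65 + 2·3/5 = 94/65 > 1 (supercritical), so q < 1. The extinction probability is the smaller root: q = (2/13)/(3/5) = 10/39.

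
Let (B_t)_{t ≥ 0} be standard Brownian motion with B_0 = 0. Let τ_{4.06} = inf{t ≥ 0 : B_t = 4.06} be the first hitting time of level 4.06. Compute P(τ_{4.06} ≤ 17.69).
P(τ_{4.06} ≤ 17.69) = 2(1 − Φ(4.06/√17.69)) = 2(1 − Φ(0.9653)) ≈ 0.3344

By the reflection principle for standard BM, P(τ_b ≤ t) = 2 · P(B_t ≥ b). Since B_t ~ N(0, t), P(B_t ≥ 4.06) = 1 − Φ(4.06/√t) = 1 − Φ(4.06/√17.69) = 1 − Φ(0.9653) ≈ 0.16720. Doubling: P(τ_{4.06} ≤ 17.69) ≈ 2 · 0.16720 = 0.33440 ≈ 0.3344.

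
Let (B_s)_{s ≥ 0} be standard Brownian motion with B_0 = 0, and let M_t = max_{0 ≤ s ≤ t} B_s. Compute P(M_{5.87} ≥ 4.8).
P(M_{5.87} ≥ 4.8) = 2·P(B_{5.87} ≥ 4.8) = 2(1 − Φ(4.8/√5.87)) ≈ 0.0476

By the reflection principle for Brownian motion, P(M_t ≥ a) = 2 · P(B_t ≥ a) for a ≥ 0. Since B_t ~ N(0, t), P(B_t ≥ 4.8) = 1 − Φ(4.8/√t) = 1 − Φ(4.8/√5.87) = 1 − Φ(1.9812). So
  P(M_{5.87} ≥ 4.8) = 2(1 − Φ(1.9812)) ≈ 0.0476.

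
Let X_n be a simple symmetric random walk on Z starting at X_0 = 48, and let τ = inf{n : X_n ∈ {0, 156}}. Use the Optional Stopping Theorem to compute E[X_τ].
E[X_τ] = 48

X_n is a martingale and τ is a bounded-mean stopping time (indeed τ is finite a.s. with bounded expectation since the walk is in a bounded region). By the OST, E[X_τ] = E[X_0] = 48. Equivalently: E[X_τ] = 156 · P(hit 156 first) + 0 · P(hit 0 first) = 156 · (48/156) = 48.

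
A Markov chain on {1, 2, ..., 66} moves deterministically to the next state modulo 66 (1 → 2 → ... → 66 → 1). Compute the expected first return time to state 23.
E[T_23 | X_0 = 23] = 66

The chain cycles deterministically, so starting at state 23 it returns in exactly 66 steps. Equivalently, the stationary distribution is uniform π_j = 1/66 for every state j, so by Kac's formula E[T_23] = 1/π_23 = 66.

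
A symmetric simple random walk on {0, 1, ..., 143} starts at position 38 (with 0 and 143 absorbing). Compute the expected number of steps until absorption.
E[τ | X_0 = 38] = 3990

Let v_k = E[τ | X_0 = k]. Boundary: v_0 = v_143 = 0. Recurrence: v_k = 1 + (v_{k-1} + v_{k+1})/2 for 1 ≤ k ≤ 142. The particular solution to v_k − (v_{k-1} + v_{k+1})/2 = 1 is v_k = −k^2. Adding homogeneous solution A + B k and matching boundaries gives v_k = k (143 − k). Substituting k = 38: v_38 = 38 · 105 = 3990.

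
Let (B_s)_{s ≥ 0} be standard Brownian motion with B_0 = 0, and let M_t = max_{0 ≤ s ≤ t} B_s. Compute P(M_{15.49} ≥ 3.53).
P(M_{15.49} ≥ 3.53) = 2·P(B_{15.49} ≥ 3.53) = 2(1 − Φ(3.53/√15.49)) ≈ 0.3698

By the reflection principle for Brownian motion, P(M_t ≥ a) = 2 · P(B_t ≥ a) for a ≥ 0. Since B_t ~ N(0, t), P(B_t ≥ 3.53) = 1 − Φ(3.53/√t) = 1 − Φ(3.53/√15.49) = 1 − Φ(0.8969). So
  P(M_{15.49} ≥ 3.53) = 2(1 − Φ(0.8969)) ≈ 0.3698.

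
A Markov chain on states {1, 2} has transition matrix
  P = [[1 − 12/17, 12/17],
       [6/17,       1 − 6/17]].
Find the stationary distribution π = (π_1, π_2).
π_1 = 1/3, π_2 = 2/3

Solve πP = π with π_1 + π_2 = 1. From πP = π: π_1 · (1 − 12/17) + π_2 · 6/17 = π_1 ⇒ π_2 · 6/17 = π_1 · 12/17 ⇒ π_2/π_1 = (12/17)/(6/17) = 2. Together with π_1 + π_2 = 1:
  π_1 = (6/17)/(12/17 + 6/17) = (6/17)/(18/17) = 1/3,
  π_2 = (12/17)/(12/17 + 6/17) = (12/17)/(18/17) = 2/3.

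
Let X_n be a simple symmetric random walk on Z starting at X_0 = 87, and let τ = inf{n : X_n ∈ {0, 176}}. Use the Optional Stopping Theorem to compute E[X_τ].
E[X_τ] = 87

X_n is a martingale and τ is a bounded-mean stopping time (indeed τ is finite a.s. with bounded expectation since the walk is in a bounded region). By the OST, E[X_τ] = E[X_0] = 87. Equivalently: E[X_τ] = 176 · P(hit 176 first) + 0 · P(hit 0 first) = 176 · (87/176) = 87.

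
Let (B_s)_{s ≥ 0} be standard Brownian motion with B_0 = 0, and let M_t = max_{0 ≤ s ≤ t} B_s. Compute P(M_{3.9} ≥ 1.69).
P(M_{3.9} ≥ 1.69) = 2·P(B_{3.9} ≥ 1.69) = 2(1 − Φ(1.69/√3.9)) ≈ 0.3921

By the reflection principle for Brownian motion, P(M_t ≥ a) = 2 · P(B_t ≥ a) for a ≥ 0. Since B_t ~ N(0, t), P(B_t ≥ 1.69) = 1 − Φ(1.69/√t) = 1 − Φ(1.69/√3.9) = 1 − Φ(0.8558). So
  P(M_{3.9} ≥ 1.69) = 2(1 − Φ(0.8558)) ≈ 0.3921.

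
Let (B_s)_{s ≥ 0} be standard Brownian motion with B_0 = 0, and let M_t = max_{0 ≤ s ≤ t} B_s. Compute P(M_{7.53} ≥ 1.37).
P(M_{7.53} ≥ 1.37) = 2·P(B_{7.53} ≥ 1.37) = 2(1 − Φ(1.37/√7.53)) ≈ 0.6176

By the reflection principle for Brownian motion, P(M_t ≥ a) = 2 · P(B_t ≥ a) for a ≥ 0. Since B_t ~ N(0, t), P(B_t ≥ 1.37) = 1 − Φ(1.37/√t) = 1 − Φ(1.37/√7.53) = 1 − Φ(0.4993). So
  P(M_{7.53} ≥ 1.37) = 2(1 − Φ(0.4993)) ≈ 0.6176.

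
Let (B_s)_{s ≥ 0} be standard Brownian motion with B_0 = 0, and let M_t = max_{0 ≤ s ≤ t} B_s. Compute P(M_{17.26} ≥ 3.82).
P(M_{17.26} ≥ 3.82) = 2·P(B_{17.26} ≥ 3.82) = 2(1 − Φ(3.82/√17.26)) ≈ 0.3578

By the reflection principle for Brownian motion, P(M_t ≥ a) = 2 · P(B_t ≥ a) for a ≥ 0. Since B_t ~ N(0, t), P(B_t ≥ 3.82) = 1 − Φ(3.82/√t) = 1 − Φ(3.82/√17.26) = 1 − Φ(0.9195). So
  P(M_{17.26} ≥ 3.82) = 2(1 − Φ(0.9195)) ≈ 0.3578.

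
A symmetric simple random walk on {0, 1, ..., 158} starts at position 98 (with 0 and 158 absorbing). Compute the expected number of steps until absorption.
E[τ | X_0 = 98] = 5880

Let v_k = E[τ | X_0 = k]. Boundary: v_0 = v_158 = 0. Recurrence: v_k = 1 + (v_{k-1} + v_{k+1})/2 for 1 ≤ k ≤ 157. The particular solution to v_k − (v_{k-1} + v_{k+1})/2 = 1 is v_k = −k^2. Adding homogeneous solution A + B k and matching boundaries gives v_k = k (158 − k). Substituting k = 98: v_98 = 98 · 60 = 5880.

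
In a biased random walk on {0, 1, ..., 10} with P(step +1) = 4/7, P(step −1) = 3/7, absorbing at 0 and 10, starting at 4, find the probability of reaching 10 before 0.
P(hit 10 before 0) = (1 − (3/4)^4) / (1 − (3/4)^10) = 102400/141361

Let u_k denote P(reach 10 before 0 | start at k). Boundary: u_0 = 0, u_10 = 1. Recurrence: u_k = 4/7·u_{k+1} + 3/7·u_{k-1} for 1 ≤ k ≤ 9. Try u_k = A + B·r^k with r = q/p = (3/7)/(4/7) = 3/4. Substitution satisfies the recurrence; boundary conditions give:
  u_k = (1 − r^k) / (1 − r^N) = (1 − (3/4)^4) / (1 − (3/4)^10) = 102400/141361.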